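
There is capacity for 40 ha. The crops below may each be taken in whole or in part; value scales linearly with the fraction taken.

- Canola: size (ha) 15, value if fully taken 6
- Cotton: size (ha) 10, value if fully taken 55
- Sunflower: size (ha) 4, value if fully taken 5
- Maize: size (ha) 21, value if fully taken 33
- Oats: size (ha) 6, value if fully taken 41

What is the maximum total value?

Sort by value density: Oats 41/6≈6.83, Cotton 55/10≈5.5, Maize 33/21≈1.57, Sunflower 5/4≈1.25, Canola 6/15≈0.4.
All 6 ha of Oats fit (value 41) ; 34 remain.
Take all of Cotton (10 ha, value 55) ; 24 ha left.
Maize: take in full, 21 ha for value 33 ; 3 left.
Only 3 ha remain; take 3/4 of Sunflower for value 5×3/4 = 3.75.
Total value = 132.75.

132.75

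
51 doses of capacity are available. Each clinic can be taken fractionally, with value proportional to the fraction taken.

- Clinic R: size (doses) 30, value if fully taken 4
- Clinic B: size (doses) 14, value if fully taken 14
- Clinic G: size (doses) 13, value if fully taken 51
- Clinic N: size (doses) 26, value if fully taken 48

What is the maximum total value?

Rank by value-to-size ratio: Clinic G 51/13≈3.92, Clinic N 48/26≈1.85, Clinic B 14/14≈1, Clinic R 4/30≈0.133.
Clinic G: take in full, 13 doses for value 51 — 38 left.
All 26 doses of Clinic N fit (value 48) — 12 remain.
Only 12 doses remain; take 12/14 of Clinic B for value 14×12/14 = 12.
Total value = 111.

111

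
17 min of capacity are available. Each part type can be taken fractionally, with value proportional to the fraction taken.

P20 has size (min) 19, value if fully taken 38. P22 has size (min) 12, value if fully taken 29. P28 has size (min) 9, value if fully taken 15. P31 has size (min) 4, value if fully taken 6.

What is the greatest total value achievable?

39

Rank by value-to-size ratio: P22 29/12≈2.42, P20 38/19≈2, P28 15/9≈1.67, P31 6/4≈1.5.
Take all of P22 (12 min, value 29) — 5 min left.
5 min left: a 5/19 share of P20 gives 38×5/19 = 10.
Total value = 39.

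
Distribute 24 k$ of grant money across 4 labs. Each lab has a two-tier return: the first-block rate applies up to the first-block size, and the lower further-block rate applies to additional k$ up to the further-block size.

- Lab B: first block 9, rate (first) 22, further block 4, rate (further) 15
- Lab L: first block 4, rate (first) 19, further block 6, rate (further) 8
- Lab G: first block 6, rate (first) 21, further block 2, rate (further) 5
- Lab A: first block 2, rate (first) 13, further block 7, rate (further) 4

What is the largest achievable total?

473

Treat each block as its own option and order by rate: Lab B/tier1 22 > Lab G/tier1 21 > Lab L/tier1 19 > Lab B/tier2 15 > Lab A/tier1 13 > Lab L/tier2 8 > Lab G/tier2 5 > Lab A/tier2 4.
Lab B tier1 at 22: fill all 9 → 15 left.
Lab G/tier1 (21): +6 → 9 left.
Lab L tier1 at 19: fill all 4 → 5 left.
Lab B/tier2 (15): +4 → 1 left.
Lab A/tier1: +1 of 2 at 13; pool empty.
Total = 22×9 + 21×6 + 19×4 + 15×4 + 13×1 = 473.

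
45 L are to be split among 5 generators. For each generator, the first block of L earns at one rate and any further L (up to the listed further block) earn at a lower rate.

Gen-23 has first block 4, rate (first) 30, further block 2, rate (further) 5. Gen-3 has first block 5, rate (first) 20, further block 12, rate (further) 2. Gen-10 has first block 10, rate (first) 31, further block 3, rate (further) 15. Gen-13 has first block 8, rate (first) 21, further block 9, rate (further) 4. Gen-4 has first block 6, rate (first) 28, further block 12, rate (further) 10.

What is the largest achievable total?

Rank every tier by rate: Gen-10/tier1 31 > Gen-23/tier1 30 > Gen-4/tier1 28 > Gen-13/tier1 21 > Gen-3/tier1 20 > Gen-10/tier2 15 > Gen-4/tier2 10 > Gen-23/tier2 5 > Gen-13/tier2 4 > Gen-3/tier2 2.
Gen-10 tier1 at 31: fill all 10 ; 35 left.
Fill Gen-23 tier1 block (4 at 30) ; 31 left.
Fill Gen-4 tier1 block (6 at 28) ; 25 left.
Gen-13 tier1 at 21: fill all 8 ; 17 left.
Gen-3/tier1 (20): +5 ; 12 left.
Gen-10/tier2 (15): +3 ; 9 left.
9 remain; put them into Gen-4 tier2 at 10.
Total = 31×10 + 30×4 + 28×6 + 21×8 + 20×5 + 15×3 + 10×9 = 1001.

1001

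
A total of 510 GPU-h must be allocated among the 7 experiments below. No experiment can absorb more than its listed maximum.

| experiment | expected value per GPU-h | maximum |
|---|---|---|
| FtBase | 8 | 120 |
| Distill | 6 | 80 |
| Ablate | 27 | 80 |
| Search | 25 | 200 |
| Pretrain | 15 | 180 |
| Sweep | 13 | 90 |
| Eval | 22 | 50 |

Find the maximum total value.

10960

Order the experiments by expected value per GPU-h: Ablate 27 > Search 25 > Eval 22 > Pretrain 15 > Sweep 13 > FtBase 8 > Distill 6.
Ablate: +80 to 80 (cap) → 430 left.
Search takes 200 to reach its cap of 200 → 230 left.
Eval: +50 to 50 (cap) → 180 left.
Give Pretrain 180 to hit its cap of 180 → 0 left.
Total = 27×80 + 25×200 + 15×180 + 22×50 = 10960.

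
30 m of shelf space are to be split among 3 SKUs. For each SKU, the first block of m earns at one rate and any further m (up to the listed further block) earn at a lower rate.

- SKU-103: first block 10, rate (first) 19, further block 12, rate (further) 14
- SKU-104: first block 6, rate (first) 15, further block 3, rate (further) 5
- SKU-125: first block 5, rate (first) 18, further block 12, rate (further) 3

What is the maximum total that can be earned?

Treat each block as its own option and order by rate: SKU-103/T1 19 > SKU-125/T1 18 > SKU-104/T1 15 > SKU-103/T2 14 > SKU-104/T2 5 > SKU-125/T2 3.
SKU-103/T1 (19): +10 ; 20 left.
Fill SKU-125 T1 block (5 at 18) ; 15 left.
SKU-104/T1 (15): +6 ; 9 left.
SKU-103 T2 at 14: only 9 left, fill 9.
Total = 19×10 + 18×5 + 15×6 + 14×9 = 496.

496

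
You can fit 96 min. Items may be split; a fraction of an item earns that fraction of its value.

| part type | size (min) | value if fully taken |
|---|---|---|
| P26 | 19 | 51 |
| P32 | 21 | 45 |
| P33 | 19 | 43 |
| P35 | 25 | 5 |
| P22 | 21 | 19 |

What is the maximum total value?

161.2

Rank by value-to-size ratio: P26 51/19≈2.68, P33 43/19≈2.26, P32 45/21≈2.14, P22 19/21≈0.905, P35 5/25≈0.2.
Take all of P26 (19 min, value 51) ; 77 min left.
All 19 min of P33 fit (value 43) ; 58 remain.
P32: take in full, 21 min for value 45 ; 37 left.
All 21 min of P22 fit (value 19) ; 16 remain.
16 min left: a 16/25 share of P35 gives 5×16/25 = 3.2.
Total value = 161.2.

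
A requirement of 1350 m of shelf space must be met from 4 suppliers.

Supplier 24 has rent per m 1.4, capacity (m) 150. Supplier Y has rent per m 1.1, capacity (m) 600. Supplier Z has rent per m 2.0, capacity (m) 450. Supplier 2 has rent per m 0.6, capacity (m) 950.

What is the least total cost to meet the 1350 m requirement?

Fill from the cheapest supplier first.
Take 950 from Supplier 2 at 0.6 — need 400 more.
Supplier Y (1.1): take the remaining 400 — done.
Supplier 24, Supplier Z: unused.
Cost = 950×0.6 + 400×1.1 = 1010.

1010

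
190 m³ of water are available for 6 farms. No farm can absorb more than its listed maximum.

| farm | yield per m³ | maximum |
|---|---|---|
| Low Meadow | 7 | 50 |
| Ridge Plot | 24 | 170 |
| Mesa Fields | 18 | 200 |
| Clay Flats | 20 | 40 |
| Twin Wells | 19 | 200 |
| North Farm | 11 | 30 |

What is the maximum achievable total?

Rank by yield per m³: Ridge Plot 24 > Clay Flats 20 > Twin Wells 19 > Mesa Fields 18 > North Farm 11 > Low Meadow 7.
Ridge Plot takes 170 to reach its cap of 170 → 20 left.
Only 20 left; Clay Flats takes them to reach 20.
Total = 24×170 + 20×20 = 4480.

4480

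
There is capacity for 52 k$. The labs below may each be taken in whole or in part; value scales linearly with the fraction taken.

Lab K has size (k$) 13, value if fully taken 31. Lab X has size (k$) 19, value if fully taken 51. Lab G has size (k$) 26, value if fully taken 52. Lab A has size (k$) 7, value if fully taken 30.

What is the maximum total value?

Rank by value-to-size ratio: Lab A 30/7≈4.29, Lab X 51/19≈2.68, Lab K 31/13≈2.38, Lab G 52/26≈2.
Lab A: take in full, 7 k$ for value 30 — 45 left.
Lab X: take in full, 19 k$ for value 51 — 26 left.
Take all of Lab K (13 k$, value 31) — 13 k$ left.
13 k$ left: a 13/26 share of Lab G gives 52×13/26 = 26.
Total value = 138.

138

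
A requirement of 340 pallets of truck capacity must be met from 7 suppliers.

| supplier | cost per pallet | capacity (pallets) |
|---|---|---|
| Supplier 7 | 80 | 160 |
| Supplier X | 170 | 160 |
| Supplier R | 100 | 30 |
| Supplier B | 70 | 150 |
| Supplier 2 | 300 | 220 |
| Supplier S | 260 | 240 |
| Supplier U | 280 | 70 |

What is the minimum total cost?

Cheapest first:
Supplier B at 70: take all 150 pallets ; 190 still needed.
Take 160 from Supplier 7 at 80 ; need 30 more.
Supplier R at 100: take all 30 pallets ; 0 still needed.
Supplier X, Supplier S, Supplier U, Supplier 2: unused.
Cost = 150×70 + 160×80 + 30×100 = 26300.

26300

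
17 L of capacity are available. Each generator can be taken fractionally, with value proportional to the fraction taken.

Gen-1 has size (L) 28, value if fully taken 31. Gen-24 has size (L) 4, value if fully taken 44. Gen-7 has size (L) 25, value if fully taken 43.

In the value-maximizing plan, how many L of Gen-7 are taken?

Rank by value-to-size ratio: Gen-24 44/4≈11, Gen-7 43/25≈1.72, Gen-1 31/28≈1.11.
Take all of Gen-24 (4 L, value 44) → 13 L left.
Fill the last 13 L with part of Gen-7: 13/25 of it earns 22.36.

13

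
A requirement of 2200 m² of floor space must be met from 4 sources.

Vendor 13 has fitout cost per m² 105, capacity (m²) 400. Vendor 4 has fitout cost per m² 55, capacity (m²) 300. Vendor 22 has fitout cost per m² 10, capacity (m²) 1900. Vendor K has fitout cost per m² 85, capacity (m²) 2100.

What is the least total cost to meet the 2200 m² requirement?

Use sources in increasing cost order.
Vendor 22 at 10: take all 1900 m² — 300 still needed.
Take 300 from Vendor 4 at 55 — need 0 more.
Vendor K, Vendor 13: unused.
Cost = 1900×10 + 300×55 = 35500.

35500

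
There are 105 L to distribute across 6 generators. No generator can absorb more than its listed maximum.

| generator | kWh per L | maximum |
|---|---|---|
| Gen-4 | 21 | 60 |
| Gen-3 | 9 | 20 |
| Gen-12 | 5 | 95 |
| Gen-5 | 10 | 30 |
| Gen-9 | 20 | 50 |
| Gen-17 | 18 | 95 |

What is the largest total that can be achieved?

2160

Highest kWh per L first: Gen-4 21 > Gen-9 20 > Gen-17 18 > Gen-5 10 > Gen-3 9 > Gen-12 5.
Give Gen-4 60 to hit its cap of 60 ; 45 left.
Gen-9: +45 (room for 50) → 45. Pool exhausted.
Total = 21×60 + 20×45 = 2160.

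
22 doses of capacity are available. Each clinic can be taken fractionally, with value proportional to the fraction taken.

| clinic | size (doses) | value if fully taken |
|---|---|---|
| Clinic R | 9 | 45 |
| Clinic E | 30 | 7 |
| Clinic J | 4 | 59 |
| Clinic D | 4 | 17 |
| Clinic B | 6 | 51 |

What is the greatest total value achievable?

Sort by value density: Clinic J 59/4≈14.8, Clinic B 51/6≈8.5, Clinic R 45/9≈5, Clinic D 17/4≈4.25, Clinic E 7/30≈0.233.
Take all of Clinic J (4 doses, value 59) → 18 doses left.
Take all of Clinic B (6 doses, value 51) → 12 doses left.
Clinic R: take in full, 9 doses for value 45 → 3 left.
Fill the last 3 doses with part of Clinic D: 3/4 of it earns 12.75.
Total value = 167.75.

167.75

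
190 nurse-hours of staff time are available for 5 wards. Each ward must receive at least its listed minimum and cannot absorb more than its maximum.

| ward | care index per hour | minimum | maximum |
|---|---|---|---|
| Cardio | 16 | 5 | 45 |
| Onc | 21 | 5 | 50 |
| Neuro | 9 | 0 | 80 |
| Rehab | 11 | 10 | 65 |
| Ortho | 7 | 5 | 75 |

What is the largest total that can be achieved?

Meeting every minimum uses 5+5+0+10+5 = 25 nurse-hours, leaving 165.
Highest care index per hour first: Onc 21 > Cardio 16 > Rehab 11 > Neuro 9 > Ortho 7.
Onc takes 45 more to reach its cap of 50 → 120 left.
Give Cardio 40 more to hit its cap of 45 → 80 left.
Rehab takes 55 more to reach its cap of 65 → 25 left.
Neuro: +25 (room for 80) → 25. Pool exhausted.
Total = 16×45 + 21×50 + 9×25 + 11×65 + 7×5 = 2745.

2745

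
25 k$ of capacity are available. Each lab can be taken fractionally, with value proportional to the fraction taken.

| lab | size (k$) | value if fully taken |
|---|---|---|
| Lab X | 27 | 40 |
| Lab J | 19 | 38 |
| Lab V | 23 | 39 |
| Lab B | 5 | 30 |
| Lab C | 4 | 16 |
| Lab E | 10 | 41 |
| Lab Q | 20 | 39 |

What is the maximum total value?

Best value per unit of size first: Lab B 30/5≈6, Lab E 41/10≈4.1, Lab C 16/4≈4, Lab J 38/19≈2, Lab Q 39/20≈1.95, Lab V 39/23≈1.7, Lab X 40/27≈1.48.
Lab B: take in full, 5 k$ for value 30 → 20 left.
Take all of Lab E (10 k$, value 41) → 10 k$ left.
Lab C: take in full, 4 k$ for value 16 → 6 left.
6 k$ left: a 6/19 share of Lab J gives 38×6/19 = 12.
Total value = 99.

99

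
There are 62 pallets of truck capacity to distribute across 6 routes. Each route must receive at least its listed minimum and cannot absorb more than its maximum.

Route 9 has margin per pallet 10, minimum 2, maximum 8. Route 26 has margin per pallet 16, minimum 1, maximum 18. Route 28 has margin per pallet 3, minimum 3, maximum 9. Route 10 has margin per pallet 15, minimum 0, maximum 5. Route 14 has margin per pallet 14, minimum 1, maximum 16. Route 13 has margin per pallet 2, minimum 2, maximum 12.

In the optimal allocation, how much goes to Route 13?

6

Meeting every minimum uses 2+1+3+0+1+2 = 9 pallets, leaving 53.
Highest margin per pallet first: Route 26 16 > Route 10 15 > Route 14 14 > Route 9 10 > Route 28 3 > Route 13 2.
Give Route 26 17 more to hit its cap of 18 ; 36 left.
Route 10: +5 to 5 (cap) ; 31 left.
Route 14 takes 15 more to reach its cap of 16 ; 16 left.
Give Route 9 6 more to hit its cap of 8 ; 10 left.
Give Route 28 6 more to hit its cap of 9 ; 4 left.
Only 4 left; Route 13 takes them to reach 6.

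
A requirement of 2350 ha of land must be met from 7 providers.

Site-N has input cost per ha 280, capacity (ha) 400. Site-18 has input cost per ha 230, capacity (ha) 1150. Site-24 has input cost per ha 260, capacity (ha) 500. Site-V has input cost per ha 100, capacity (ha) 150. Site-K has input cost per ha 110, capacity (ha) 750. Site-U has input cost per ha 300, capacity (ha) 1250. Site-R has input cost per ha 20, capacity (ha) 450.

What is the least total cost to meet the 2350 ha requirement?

Fill from the cheapest provider first.
Take 450 from Site-R at 20 → need 1900 more.
Site-V at 100: take all 150 ha → 1750 still needed.
Take 750 from Site-K at 110 → need 1000 more.
Site-18 at 230: take 1000 of its 1150 → requirement met.
Site-24, Site-N, Site-U: unused.
Cost = 450×20 + 150×100 + 750×110 + 1000×230 = 336500.

336500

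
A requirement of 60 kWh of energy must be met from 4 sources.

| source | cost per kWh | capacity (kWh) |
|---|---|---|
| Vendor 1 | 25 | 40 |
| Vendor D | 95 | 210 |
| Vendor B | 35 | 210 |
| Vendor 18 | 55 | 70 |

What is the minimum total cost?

Cheapest first:
Take 40 from Vendor 1 at 25 — need 20 more.
Vendor B at 35: take 20 of its 210 — requirement met.
Vendor 18, Vendor D: unused.
Cost = 40×25 + 20×35 = 1700.

1700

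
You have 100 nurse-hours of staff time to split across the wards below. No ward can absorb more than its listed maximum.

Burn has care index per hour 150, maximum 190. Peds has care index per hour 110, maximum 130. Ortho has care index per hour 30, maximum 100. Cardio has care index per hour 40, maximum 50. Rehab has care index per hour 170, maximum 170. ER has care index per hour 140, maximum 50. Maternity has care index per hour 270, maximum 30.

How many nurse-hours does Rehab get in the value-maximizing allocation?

Order the wards by care index per hour: Maternity 270 > Rehab 170 > Burn 150 > ER 140 > Peds 110 > Cardio 40 > Ortho 30.
Maternity: +30 to 30 (cap) — 70 left.
Only 70 left; Rehab takes them to reach 70.

70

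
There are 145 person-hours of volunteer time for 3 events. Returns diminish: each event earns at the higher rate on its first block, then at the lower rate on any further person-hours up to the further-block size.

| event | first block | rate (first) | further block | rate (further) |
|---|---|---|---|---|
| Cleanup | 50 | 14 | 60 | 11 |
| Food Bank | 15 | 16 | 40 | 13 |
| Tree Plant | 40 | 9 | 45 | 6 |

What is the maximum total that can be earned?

Order all 6 blocks by rate: Food Bank/tier1 16 > Cleanup/tier1 14 > Food Bank/tier2 13 > Cleanup/tier2 11 > Tree Plant/tier1 9 > Tree Plant/tier2 6.
Food Bank tier1 at 16: fill all 15 → 130 left.
Fill Cleanup tier1 block (50 at 14) → 80 left.
Food Bank/tier2 (13): +40 → 40 left.
Cleanup/tier2: +40 of 60 at 11; pool empty.
Total = 16×15 + 14×50 + 13×40 + 11×40 = 1900.

1900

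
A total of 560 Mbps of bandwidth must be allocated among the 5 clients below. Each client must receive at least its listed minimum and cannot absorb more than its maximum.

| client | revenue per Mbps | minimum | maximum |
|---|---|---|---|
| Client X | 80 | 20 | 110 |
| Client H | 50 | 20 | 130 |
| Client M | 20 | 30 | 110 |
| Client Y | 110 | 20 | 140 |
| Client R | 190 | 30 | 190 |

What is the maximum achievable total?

65400

Meeting every minimum uses 20+20+30+20+30 = 120 Mbps, leaving 440.
Highest revenue per Mbps first: Client R 190 > Client Y 110 > Client X 80 > Client H 50 > Client M 20.
Client R takes 160 more to reach its cap of 190 → 280 left.
Give Client Y 120 more to hit its cap of 140 → 160 left.
Client X takes 90 more to reach its cap of 110 → 70 left.
Client H: +70 (room for 110) → 90. Pool exhausted.
Total = 80×110 + 50×90 + 20×30 + 110×140 + 190×190 = 65400.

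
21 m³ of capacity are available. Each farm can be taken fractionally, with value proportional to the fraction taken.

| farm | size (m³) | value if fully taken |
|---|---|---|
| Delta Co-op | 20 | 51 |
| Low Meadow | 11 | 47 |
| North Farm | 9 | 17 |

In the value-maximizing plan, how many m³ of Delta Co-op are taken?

10

Best value per unit of size first: Low Meadow 47/11≈4.27, Delta Co-op 51/20≈2.55, North Farm 17/9≈1.89.
All 11 m³ of Low Meadow fit (value 47) — 10 remain.
Only 10 m³ remain; take 10/20 of Delta Co-op for value 51×10/20 = 25.5.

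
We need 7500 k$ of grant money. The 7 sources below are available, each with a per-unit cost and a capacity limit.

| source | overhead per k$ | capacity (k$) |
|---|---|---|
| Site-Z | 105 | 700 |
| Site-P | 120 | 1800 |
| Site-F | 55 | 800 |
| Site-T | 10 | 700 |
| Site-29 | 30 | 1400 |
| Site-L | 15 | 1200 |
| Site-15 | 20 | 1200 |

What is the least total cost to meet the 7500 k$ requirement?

Fill from the cheapest source first.
Site-T at 10: take all 700 k$ — 6800 still needed.
Site-L at 15: take all 1200 k$ — 5600 still needed.
Site-15 (20): use full 1200 — 4400 k$ to go.
Site-29 (30): use full 1400 — 3000 k$ to go.
Site-F at 55: take all 800 k$ — 2200 still needed.
Take 700 from Site-Z at 105 — need 1500 more.
Site-P at 120: take 1500 of its 1800 — requirement met.
Cost = 700×10 + 1200×15 + 1200×20 + 1400×30 + 800×55 + 700×105 + 1500×120 = 388500.

388500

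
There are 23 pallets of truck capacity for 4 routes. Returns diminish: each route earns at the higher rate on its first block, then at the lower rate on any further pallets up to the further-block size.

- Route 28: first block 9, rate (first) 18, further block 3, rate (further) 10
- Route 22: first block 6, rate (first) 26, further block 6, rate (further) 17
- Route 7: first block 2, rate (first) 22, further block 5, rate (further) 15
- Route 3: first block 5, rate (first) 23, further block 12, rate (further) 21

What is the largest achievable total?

525

Rank every tier by rate: Route 22/first 26 > Route 3/first 23 > Route 7/first 22 > Route 3/second 21 > Route 28/first 18 > Route 22/second 17 > Route 7/second 15 > Route 28/second 10.
Fill Route 22 first block (6 at 26) ; 17 left.
Fill Route 3 first block (5 at 23) ; 12 left.
Route 7 first at 22: fill all 2 ; 10 left.
10 remain; put them into Route 3 second at 21.
Total = 26×6 + 23×5 + 22×2 + 21×10 = 525.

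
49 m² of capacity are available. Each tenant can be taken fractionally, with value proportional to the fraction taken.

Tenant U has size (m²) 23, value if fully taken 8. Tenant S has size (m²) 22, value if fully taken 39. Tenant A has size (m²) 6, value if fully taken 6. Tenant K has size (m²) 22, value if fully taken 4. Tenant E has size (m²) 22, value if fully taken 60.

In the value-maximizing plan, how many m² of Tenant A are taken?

5

Best value per unit of size first: Tenant E 60/22≈2.73, Tenant S 39/22≈1.77, Tenant A 6/6≈1, Tenant U 8/23≈0.348, Tenant K 4/22≈0.182.
All 22 m² of Tenant E fit (value 60) — 27 remain.
All 22 m² of Tenant S fit (value 39) — 5 remain.
Fill the last 5 m² with part of Tenant A: 5/6 of it earns 5.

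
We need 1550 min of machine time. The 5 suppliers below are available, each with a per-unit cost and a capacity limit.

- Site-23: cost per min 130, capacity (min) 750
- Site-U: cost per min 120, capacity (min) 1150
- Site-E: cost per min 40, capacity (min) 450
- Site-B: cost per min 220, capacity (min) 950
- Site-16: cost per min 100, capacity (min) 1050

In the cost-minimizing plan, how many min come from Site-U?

50

Fill from the cheapest supplier first.
Take 450 from Site-E at 40 — need 1100 more.
Site-16 at 100: take all 1050 min — 50 still needed.
Site-U (120): take the remaining 50 — done.
Site-23, Site-B: unused.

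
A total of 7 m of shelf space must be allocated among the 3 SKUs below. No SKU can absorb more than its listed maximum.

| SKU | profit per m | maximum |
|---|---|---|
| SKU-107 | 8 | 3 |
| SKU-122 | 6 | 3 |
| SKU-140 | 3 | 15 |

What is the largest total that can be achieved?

Highest profit per m first: SKU-107 8 > SKU-122 6 > SKU-140 3.
Give SKU-107 3 to hit its cap of 3 → 4 left.
SKU-122 takes 3 to reach its cap of 3 → 1 left.
Only 1 left; SKU-140 takes them to reach 1.
Total = 8×3 + 6×3 + 3×1 = 45.

45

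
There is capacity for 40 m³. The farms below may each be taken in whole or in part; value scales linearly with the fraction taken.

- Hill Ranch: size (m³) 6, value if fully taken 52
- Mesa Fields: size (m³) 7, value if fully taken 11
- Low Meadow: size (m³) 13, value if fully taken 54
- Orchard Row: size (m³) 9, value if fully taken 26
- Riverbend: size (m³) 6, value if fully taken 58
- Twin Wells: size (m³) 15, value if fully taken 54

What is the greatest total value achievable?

Best value per unit of size first: Riverbend 58/6≈9.67, Hill Ranch 52/6≈8.67, Low Meadow 54/13≈4.15, Twin Wells 54/15≈3.6, Orchard Row 26/9≈2.89, Mesa Fields 11/7≈1.57.
Riverbend: take in full, 6 m³ for value 58 — 34 left.
Take all of Hill Ranch (6 m³, value 52) — 28 m³ left.
Take all of Low Meadow (13 m³, value 54) — 15 m³ left.
Take all of Twin Wells (15 m³, value 54) — 0 m³ left.
Total value = 218.

218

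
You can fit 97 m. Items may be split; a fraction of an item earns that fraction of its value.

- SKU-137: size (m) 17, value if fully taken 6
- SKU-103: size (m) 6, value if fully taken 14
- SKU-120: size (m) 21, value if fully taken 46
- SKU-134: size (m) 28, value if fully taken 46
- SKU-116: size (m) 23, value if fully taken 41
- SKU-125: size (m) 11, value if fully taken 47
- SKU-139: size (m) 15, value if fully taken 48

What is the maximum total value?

Best value per unit of size first: SKU-125 47/11≈4.27, SKU-139 48/15≈3.2, SKU-103 14/6≈2.33, SKU-120 46/21≈2.19, SKU-116 41/23≈1.78, SKU-134 46/28≈1.64, SKU-137 6/17≈0.353.
All 11 m of SKU-125 fit (value 47) ; 86 remain.
SKU-139: take in full, 15 m for value 48 ; 71 left.
All 6 m of SKU-103 fit (value 14) ; 65 remain.
All 21 m of SKU-120 fit (value 46) ; 44 remain.
Take all of SKU-116 (23 m, value 41) ; 21 m left.
21 m left: a 21/28 share of SKU-134 gives 46×21/28 = 34.5.
Total value = 230.5.

230.5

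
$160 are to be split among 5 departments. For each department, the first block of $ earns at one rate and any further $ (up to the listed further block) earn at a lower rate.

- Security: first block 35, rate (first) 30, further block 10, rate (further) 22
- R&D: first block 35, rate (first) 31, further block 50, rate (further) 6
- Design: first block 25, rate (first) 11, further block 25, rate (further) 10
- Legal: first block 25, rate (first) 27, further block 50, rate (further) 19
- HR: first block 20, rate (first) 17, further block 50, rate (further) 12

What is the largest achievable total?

4065

Rank every tier by rate: R&D/T1 31 > Security/T1 30 > Legal/T1 27 > Security/T2 22 > Legal/T2 19 > HR/T1 17 > HR/T2 12 > Design/T1 11 > Design/T2 10 > R&D/T2 6.
R&D/T1 (31): +35 — 125 left.
Fill Security T1 block (35 at 30) — 90 left.
Fill Legal T1 block (25 at 27) — 65 left.
Security T2 at 22: fill all 10 — 55 left.
Fill Legal T2 block (50 at 19) — 5 left.
5 remain; put them into HR T1 at 17.
Total = 31×35 + 30×35 + 27×25 + 22×10 + 19×50 + 17×5 = 4065.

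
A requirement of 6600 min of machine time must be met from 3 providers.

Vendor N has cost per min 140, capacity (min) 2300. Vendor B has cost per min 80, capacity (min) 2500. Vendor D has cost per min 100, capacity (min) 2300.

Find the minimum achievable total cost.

682000

Cheapest first:
Vendor B (80): use full 2500 → 4100 min to go.
Take 2300 from Vendor D at 100 → need 1800 more.
Take 1800 from Vendor N at 140 to finish.
Cost = 2500×80 + 2300×100 + 1800×140 = 682000.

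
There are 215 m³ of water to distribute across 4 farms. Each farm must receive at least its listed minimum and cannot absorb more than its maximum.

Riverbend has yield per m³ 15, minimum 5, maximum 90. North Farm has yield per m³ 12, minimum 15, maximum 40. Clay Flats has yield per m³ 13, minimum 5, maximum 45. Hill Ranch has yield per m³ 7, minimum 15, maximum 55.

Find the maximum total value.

Meeting every minimum uses 5+15+5+15 = 40 m³, leaving 175.
Order the farms by yield per m³: Riverbend 15 > Clay Flats 13 > North Farm 12 > Hill Ranch 7.
Riverbend takes 85 more to reach its cap of 90 — 90 left.
Give Clay Flats 40 more to hit its cap of 45 — 50 left.
North Farm: +25 to 40 (cap) — 25 left.
Hill Ranch: +25 (room for 40) → 40. Pool exhausted.
Total = 15×90 + 12×40 + 13×45 + 7×40 = 2695.

2695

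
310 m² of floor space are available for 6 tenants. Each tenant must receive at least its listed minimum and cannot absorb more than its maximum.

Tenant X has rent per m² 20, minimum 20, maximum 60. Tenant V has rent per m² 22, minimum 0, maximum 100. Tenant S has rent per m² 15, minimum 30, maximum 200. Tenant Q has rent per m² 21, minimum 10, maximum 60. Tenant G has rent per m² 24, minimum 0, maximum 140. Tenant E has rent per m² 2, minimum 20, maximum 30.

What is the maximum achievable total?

Meeting every minimum uses 20+0+30+10+0+20 = 80 m², leaving 230.
Order the tenants by rent per m²: Tenant G 24 > Tenant V 22 > Tenant Q 21 > Tenant X 20 > Tenant S 15 > Tenant E 2.
Tenant G takes 140 more to reach its cap of 140 ; 90 left.
Only 90 left; Tenant V takes them to reach 90.
Total = 20×20 + 22×90 + 15×30 + 21×10 + 24×140 + 2×20 = 6440.

6440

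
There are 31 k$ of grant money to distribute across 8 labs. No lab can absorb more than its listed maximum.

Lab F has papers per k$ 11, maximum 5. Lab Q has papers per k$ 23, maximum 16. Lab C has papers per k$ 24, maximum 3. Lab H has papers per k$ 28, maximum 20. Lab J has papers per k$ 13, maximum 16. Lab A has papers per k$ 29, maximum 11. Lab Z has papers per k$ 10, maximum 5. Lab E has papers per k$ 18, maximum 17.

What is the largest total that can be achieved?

Highest papers per k$ first: Lab A 29 > Lab H 28 > Lab C 24 > Lab Q 23 > Lab E 18 > Lab J 13 > Lab F 11 > Lab Z 10.
Give Lab A 11 to hit its cap of 11 ; 20 left.
Lab H takes 20 to reach its cap of 20 ; 0 left.
Total = 28×20 + 29×11 = 879.

879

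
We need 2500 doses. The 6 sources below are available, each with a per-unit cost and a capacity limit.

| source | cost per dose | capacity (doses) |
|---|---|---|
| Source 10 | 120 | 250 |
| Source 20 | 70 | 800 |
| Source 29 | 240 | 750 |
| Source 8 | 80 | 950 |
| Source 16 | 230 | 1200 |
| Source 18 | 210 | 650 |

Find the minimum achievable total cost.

Cheapest first:
Take 800 from Source 20 at 70 → need 1700 more.
Take 950 from Source 8 at 80 → need 750 more.
Take 250 from Source 10 at 120 → need 500 more.
Source 18 (210): take the remaining 500 → done.
Source 16, Source 29: unused.
Cost = 800×70 + 950×80 + 250×120 + 500×210 = 267000.

267000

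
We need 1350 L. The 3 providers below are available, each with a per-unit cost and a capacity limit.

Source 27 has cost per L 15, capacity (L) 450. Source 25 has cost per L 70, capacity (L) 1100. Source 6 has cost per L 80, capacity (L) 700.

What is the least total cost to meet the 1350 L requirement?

Cheapest first:
Source 27 at 15: take all 450 L ; 900 still needed.
Source 25 at 70: take 900 of its 1100 ; requirement met.
Source 6: unused.
Cost = 450×15 + 900×70 = 69750.

69750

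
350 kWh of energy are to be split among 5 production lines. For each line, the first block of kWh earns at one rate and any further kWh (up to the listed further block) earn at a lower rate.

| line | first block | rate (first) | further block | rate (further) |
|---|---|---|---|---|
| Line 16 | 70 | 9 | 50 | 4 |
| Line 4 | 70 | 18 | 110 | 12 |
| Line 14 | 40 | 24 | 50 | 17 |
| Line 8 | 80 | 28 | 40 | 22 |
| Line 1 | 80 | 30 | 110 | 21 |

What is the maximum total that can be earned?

8790

Rank every tier by rate: Line 1/first 30 > Line 8/first 28 > Line 14/first 24 > Line 8/second 22 > Line 1/second 21 > Line 4/first 18 > Line 14/second 17 > Line 4/second 12 > Line 16/first 9 > Line 16/second 4.
Line 1 first at 30: fill all 80 → 270 left.
Line 8/first (28): +80 → 190 left.
Fill Line 14 first block (40 at 24) → 150 left.
Fill Line 8 second block (40 at 22) → 110 left.
Line 1 second at 21: fill all 110 → 0 left.
Total = 30×80 + 28×80 + 24×40 + 22×40 + 21×110 = 8790.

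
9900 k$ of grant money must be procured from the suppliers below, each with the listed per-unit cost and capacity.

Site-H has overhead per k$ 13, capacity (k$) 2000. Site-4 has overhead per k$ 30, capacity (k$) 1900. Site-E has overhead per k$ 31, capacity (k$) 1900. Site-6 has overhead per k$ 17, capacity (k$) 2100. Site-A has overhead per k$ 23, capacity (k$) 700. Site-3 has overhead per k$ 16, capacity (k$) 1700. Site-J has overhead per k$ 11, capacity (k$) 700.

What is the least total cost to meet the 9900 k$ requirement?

Cheapest first:
Take 700 from Site-J at 11 ; need 9200 more.
Site-H (13): use full 2000 ; 7200 k$ to go.
Take 1700 from Site-3 at 16 ; need 5500 more.
Site-6 (17): use full 2100 ; 3400 k$ to go.
Take 700 from Site-A at 23 ; need 2700 more.
Site-4 (30): use full 1900 ; 800 k$ to go.
Site-E at 31: take 800 of its 1900 ; requirement met.
Cost = 700×11 + 2000×13 + 1700×16 + 2100×17 + 700×23 + 1900×30 + 800×31 = 194500.

194500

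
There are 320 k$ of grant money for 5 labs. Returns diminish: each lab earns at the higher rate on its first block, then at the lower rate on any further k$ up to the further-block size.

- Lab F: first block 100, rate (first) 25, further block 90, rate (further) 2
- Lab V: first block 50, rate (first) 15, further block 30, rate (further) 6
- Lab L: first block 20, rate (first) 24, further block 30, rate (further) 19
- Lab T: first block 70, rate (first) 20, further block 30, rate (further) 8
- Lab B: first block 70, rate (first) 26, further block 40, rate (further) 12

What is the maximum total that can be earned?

Order all 10 blocks by rate: Lab B/T1 26 > Lab F/T1 25 > Lab L/T1 24 > Lab T/T1 20 > Lab L/T2 19 > Lab V/T1 15 > Lab B/T2 12 > Lab T/T2 8 > Lab V/T2 6 > Lab F/T2 2.
Lab B T1 at 26: fill all 70 ; 250 left.
Lab F/T1 (25): +100 ; 150 left.
Lab L T1 at 24: fill all 20 ; 130 left.
Lab T T1 at 20: fill all 70 ; 60 left.
Lab L T2 at 19: fill all 30 ; 30 left.
Lab V/T1: +30 of 50 at 15; pool empty.
Total = 26×70 + 25×100 + 24×20 + 20×70 + 19×30 + 15×30 = 7220.

7220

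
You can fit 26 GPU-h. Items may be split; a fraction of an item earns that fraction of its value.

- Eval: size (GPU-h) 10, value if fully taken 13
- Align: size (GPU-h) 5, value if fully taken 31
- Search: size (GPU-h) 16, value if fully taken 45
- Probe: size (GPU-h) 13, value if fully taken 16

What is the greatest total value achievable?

82.5

Rank by value-to-size ratio: Align 31/5≈6.2, Search 45/16≈2.81, Eval 13/10≈1.3, Probe 16/13≈1.23.
Take all of Align (5 GPU-h, value 31) ; 21 GPU-h left.
Take all of Search (16 GPU-h, value 45) ; 5 GPU-h left.
Only 5 GPU-h remain; take 5/10 of Eval for value 13×5/10 = 6.5.
Total value = 82.5.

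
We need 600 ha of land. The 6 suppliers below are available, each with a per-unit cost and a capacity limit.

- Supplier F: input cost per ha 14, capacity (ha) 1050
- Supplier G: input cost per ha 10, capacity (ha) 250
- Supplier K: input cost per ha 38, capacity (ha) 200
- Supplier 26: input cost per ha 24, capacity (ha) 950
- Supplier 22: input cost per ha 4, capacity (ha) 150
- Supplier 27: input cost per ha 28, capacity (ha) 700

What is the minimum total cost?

Cheapest first:
Take 150 from Supplier 22 at 4 → need 450 more.
Supplier G (10): use full 250 → 200 ha to go.
Supplier F (14): take the remaining 200 → done.
Supplier 26, Supplier 27, Supplier K: unused.
Cost = 150×4 + 250×10 + 200×14 = 5900.

5900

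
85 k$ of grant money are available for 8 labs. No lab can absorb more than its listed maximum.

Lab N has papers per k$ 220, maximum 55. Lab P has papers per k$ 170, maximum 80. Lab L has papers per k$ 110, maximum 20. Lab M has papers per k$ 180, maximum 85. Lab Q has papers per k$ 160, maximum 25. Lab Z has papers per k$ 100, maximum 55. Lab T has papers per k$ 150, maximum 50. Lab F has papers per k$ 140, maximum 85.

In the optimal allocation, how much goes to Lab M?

30

Order the labs by papers per k$: Lab N 220 > Lab M 180 > Lab P 170 > Lab Q 160 > Lab T 150 > Lab F 140 > Lab L 110 > Lab Z 100.
Lab N takes 55 to reach its cap of 55 → 30 left.
Only 30 left; Lab M takes them to reach 30.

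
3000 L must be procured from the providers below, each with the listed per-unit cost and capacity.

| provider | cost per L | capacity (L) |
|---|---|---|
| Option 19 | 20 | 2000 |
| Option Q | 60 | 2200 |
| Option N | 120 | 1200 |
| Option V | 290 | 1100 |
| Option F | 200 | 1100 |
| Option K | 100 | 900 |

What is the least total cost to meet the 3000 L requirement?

100000

Fill from the cheapest provider first.
Option 19 at 20: take all 2000 L — 1000 still needed.
Option Q (60): take the remaining 1000 — done.
Option K, Option N, Option F, Option V: unused.
Cost = 2000×20 + 1000×60 = 100000.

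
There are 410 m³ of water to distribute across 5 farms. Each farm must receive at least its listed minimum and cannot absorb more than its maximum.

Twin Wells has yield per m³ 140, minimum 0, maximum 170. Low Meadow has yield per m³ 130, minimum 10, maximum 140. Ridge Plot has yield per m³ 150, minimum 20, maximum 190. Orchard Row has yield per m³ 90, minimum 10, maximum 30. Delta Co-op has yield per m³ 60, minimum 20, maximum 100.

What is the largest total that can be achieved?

57000

Meeting every minimum uses 0+10+20+10+20 = 60 m³, leaving 350.
Highest yield per m³ first: Ridge Plot 150 > Twin Wells 140 > Low Meadow 130 > Orchard Row 90 > Delta Co-op 60.
Give Ridge Plot 170 more to hit its cap of 190 → 180 left.
Twin Wells takes 170 more to reach its cap of 170 → 10 left.
Only 10 left; Low Meadow takes them to reach 20.
Total = 140×170 + 130×20 + 150×190 + 90×10 + 60×20 = 57000.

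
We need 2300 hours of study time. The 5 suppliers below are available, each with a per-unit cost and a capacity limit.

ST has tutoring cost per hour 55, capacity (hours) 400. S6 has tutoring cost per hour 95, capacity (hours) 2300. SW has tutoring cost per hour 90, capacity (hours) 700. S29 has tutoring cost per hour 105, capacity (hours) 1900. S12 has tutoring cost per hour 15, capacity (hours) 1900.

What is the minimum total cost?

Fill from the cheapest supplier first.
S12 (15): use full 1900 — 400 hours to go.
Take 400 from ST at 55 — need 0 more.
SW, S6, S29: unused.
Cost = 1900×15 + 400×55 = 50500.

50500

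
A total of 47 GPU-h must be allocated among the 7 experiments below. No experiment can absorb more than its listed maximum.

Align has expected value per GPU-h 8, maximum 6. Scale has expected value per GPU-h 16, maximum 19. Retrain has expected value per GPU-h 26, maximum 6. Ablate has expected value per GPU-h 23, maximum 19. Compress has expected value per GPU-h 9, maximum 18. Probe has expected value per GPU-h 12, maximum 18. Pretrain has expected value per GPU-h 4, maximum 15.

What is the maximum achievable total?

933

Rank by expected value per GPU-h: Retrain 26 > Ablate 23 > Scale 16 > Probe 12 > Compress 9 > Align 8 > Pretrain 4.
Give Retrain 6 to hit its cap of 6 ; 41 left.
Ablate: +19 to 19 (cap) ; 22 left.
Scale takes 19 to reach its cap of 19 ; 3 left.
Probe: +3 (room for 18) → 3. Pool exhausted.
Total = 16×19 + 26×6 + 23×19 + 12×3 = 933.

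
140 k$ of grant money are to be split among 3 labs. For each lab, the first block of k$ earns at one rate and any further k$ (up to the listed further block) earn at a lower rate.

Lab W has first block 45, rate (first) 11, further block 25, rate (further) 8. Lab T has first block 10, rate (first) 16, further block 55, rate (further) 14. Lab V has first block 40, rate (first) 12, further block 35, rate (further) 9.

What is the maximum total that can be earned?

1795

Order all 6 blocks by rate: Lab T/T1 16 > Lab T/T2 14 > Lab V/T1 12 > Lab W/T1 11 > Lab V/T2 9 > Lab W/T2 8.
Fill Lab T T1 block (10 at 16) → 130 left.
Lab T T2 at 14: fill all 55 → 75 left.
Lab V T1 at 12: fill all 40 → 35 left.
35 remain; put them into Lab W T1 at 11.
Total = 16×10 + 14×55 + 12×40 + 11×35 = 1795.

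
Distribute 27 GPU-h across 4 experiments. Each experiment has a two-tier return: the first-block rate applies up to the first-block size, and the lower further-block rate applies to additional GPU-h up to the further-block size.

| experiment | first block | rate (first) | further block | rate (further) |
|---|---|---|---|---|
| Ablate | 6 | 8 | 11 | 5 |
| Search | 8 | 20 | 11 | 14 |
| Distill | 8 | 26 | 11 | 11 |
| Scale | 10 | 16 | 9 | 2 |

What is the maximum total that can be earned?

542

Treat each block as its own option and order by rate: Distill/first 26 > Search/first 20 > Scale/first 16 > Search/second 14 > Distill/second 11 > Ablate/first 8 > Ablate/second 5 > Scale/second 2.
Distill/first (26): +8 → 19 left.
Fill Search first block (8 at 20) → 11 left.
Scale first at 16: fill all 10 → 1 left.
Search/second: +1 of 11 at 14; pool empty.
Total = 26×8 + 20×8 + 16×10 + 14×1 = 542.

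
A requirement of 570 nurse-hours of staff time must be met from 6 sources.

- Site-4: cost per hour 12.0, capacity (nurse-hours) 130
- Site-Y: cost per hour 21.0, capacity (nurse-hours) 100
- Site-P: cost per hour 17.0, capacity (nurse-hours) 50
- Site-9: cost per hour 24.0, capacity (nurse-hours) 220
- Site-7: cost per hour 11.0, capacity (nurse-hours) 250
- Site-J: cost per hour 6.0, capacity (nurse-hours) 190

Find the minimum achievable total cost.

Use sources in increasing cost order.
Site-J (6.0): use full 190 — 380 nurse-hours to go.
Take 250 from Site-7 at 11.0 — need 130 more.
Take 130 from Site-4 at 12.0 — need 0 more.
Site-P, Site-Y, Site-9: unused.
Cost = 190×6.0 + 250×11.0 + 130×12.0 = 5450.

5450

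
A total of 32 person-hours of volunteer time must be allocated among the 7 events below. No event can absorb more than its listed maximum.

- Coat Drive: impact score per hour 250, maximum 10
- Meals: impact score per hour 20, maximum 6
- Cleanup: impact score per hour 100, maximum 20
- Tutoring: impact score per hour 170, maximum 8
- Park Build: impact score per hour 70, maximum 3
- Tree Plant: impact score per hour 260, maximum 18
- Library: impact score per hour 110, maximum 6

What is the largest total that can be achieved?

Rank by impact score per hour: Tree Plant 260 > Coat Drive 250 > Tutoring 170 > Library 110 > Cleanup 100 > Park Build 70 > Meals 20.
Give Tree Plant 18 to hit its cap of 18 → 14 left.
Coat Drive: +10 to 10 (cap) → 4 left.
Only 4 left; Tutoring takes them to reach 4.
Total = 250×10 + 170×4 + 260×18 = 7860.

7860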